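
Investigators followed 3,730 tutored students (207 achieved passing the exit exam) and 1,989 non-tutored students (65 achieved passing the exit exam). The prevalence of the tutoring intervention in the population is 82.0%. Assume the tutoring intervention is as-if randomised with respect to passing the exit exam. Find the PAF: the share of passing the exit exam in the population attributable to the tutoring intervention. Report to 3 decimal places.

p₁ = P(outcome | exposed) = 207/3730 = 0.055496
p₀ = P(outcome | unexposed) = 65/1989 = 0.03268
Overall risk P(Y=1) = π·p₁ + (1−π)·p₀ = 0.82×0.055496 + 0.18×0.03268 = 0.051389.
Under exogeneity, PAF = [P(Y=1) − p₀] / P(Y=1).
PAF = (0.051389 − 0.03268) / 0.051389 ≈ 0.3641

PAF ≈ 0.364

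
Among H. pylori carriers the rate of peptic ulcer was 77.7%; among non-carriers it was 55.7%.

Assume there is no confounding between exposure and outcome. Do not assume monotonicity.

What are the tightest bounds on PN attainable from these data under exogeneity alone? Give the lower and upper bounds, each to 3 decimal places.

p₁ = 0.777, p₀ = 0.557.
Under exogeneity alone the bounds on PN are max{0,(p₁−p₀)/p₁} ≤ PN ≤ min{1,(1−p₀)/p₁}.
  lower = (p₁ − p₀)/p₁ = 0.22 / 0.777 ≈ 0.2831
  upper = min{1, (1 − p₀)/p₁} = 0.443 / 0.777 ≈ 0.5701

0.283 ≤ PN ≤ 0.570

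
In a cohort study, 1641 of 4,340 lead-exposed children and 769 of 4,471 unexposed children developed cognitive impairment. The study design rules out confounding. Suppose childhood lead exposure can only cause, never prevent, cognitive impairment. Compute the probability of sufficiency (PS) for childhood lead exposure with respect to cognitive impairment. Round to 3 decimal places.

PS ≈ 0.249

p₁ = P(outcome | exposed) = 1641/4340 = 0.37811
p₀ = P(outcome | unexposed) = 769/4471 = 0.172
Under exogeneity and monotonicity, PS = (p₁ − p₀) / (1 − p₀).
PS = (0.37811 − 0.172) / (1 − 0.172) = 0.20611 / 0.828 ≈ 0.2489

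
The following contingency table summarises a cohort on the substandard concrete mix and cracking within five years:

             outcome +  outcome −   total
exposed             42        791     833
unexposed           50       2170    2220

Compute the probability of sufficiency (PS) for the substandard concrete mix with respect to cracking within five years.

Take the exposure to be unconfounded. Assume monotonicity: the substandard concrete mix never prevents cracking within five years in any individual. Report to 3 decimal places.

p₁ = P(outcome | exposed) = 42/833 = 0.05042
p₀ = P(outcome | unexposed) = 50/2220 = 0.022523
Under exogeneity and monotonicity, PS = (p₁ − p₀)/(1 − p₀).
PS = (0.05042 − 0.022523) / 0.97748 ≈ 0.0285

PS ≈ 0.029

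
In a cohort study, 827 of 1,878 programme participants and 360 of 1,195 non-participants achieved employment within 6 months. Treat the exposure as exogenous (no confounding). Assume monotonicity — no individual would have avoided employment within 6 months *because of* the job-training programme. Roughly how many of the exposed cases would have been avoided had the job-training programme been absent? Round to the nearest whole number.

p₁ = P(outcome | exposed) = 827/1878 = 0.44036
p₀ = P(outcome | unexposed) = 360/1195 = 0.30126
PN = (p₁ − p₀)/p₁ = (0.44036 − 0.30126) / 0.44036 ≈ 0.31589.
Attributable cases ≈ PN × (exposed cases) = 0.31589 × 827 ≈ 261.24.

about 261 cases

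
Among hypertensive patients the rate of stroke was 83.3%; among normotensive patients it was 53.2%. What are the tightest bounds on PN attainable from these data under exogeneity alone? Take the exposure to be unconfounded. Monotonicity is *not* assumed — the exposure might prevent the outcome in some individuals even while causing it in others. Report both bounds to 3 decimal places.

p₁ = 0.833, p₀ = 0.532.
Under exogeneity alone the bounds on PN are max{0,(p₁−p₀)/p₁} ≤ PN ≤ min{1,(1−p₀)/p₁}.
  lower = (p₁ − p₀)/p₁ = 0.301 / 0.833 ≈ 0.3613
  upper = min{1, (1 − p₀)/p₁} = 0.468 / 0.833 ≈ 0.5618

0.361 ≤ PN ≤ 0.562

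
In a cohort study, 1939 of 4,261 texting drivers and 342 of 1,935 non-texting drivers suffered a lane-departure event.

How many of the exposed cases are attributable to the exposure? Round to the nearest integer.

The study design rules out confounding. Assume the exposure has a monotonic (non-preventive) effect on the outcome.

p₁ = P(outcome | exposed) = 1939/4261 = 0.45506
p₀ = P(outcome | unexposed) = 342/1935 = 0.17674
PN = (p₁ − p₀)/p₁ = (0.45506 − 0.17674) / 0.45506 ≈ 0.61160.
Attributable cases ≈ PN × (exposed cases) = 0.61160 × 1939 ≈ 1185.89.

about 1186 cases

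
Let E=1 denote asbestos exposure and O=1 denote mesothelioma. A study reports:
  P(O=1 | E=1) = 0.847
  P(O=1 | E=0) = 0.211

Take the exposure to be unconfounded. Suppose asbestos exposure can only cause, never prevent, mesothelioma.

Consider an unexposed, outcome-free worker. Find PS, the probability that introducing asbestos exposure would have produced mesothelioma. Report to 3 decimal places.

Let p₁ = 0.847, p₀ = 0.211.
Under exogeneity and monotonicity, PS = (p₁ − p₀) / (1 − p₀).
PS = (0.847 − 0.211) / (1 − 0.211) = 0.636 / 0.789 ≈ 0.8061

PS ≈ 0.806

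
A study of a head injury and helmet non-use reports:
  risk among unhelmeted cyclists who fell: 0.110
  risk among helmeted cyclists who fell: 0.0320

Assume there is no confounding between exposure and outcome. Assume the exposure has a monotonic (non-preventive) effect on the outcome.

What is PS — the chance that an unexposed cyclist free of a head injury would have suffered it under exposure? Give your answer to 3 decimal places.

Let p₁ = 0.11, p₀ = 0.032.
Under exogeneity and monotonicity, PS = (p₁ − p₀) / (1 − p₀).
PS = (0.11 − 0.032) / (1 − 0.032) = 0.078 / 0.968 ≈ 0.0806

PS ≈ 0.081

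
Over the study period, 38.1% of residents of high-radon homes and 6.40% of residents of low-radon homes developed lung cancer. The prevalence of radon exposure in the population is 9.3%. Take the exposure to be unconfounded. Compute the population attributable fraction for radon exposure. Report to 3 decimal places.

PAF ≈ 0.315

p₁ = 0.381, p₀ = 0.064.
Overall risk P(Y=1) = π·p₁ + (1−π)·p₀ = 0.093×0.381 + 0.907×0.064 = 0.093481.
Under exogeneity, PAF = [P(Y=1) − p₀] / P(Y=1).
PAF = (0.093481 − 0.064) / 0.093481 ≈ 0.3154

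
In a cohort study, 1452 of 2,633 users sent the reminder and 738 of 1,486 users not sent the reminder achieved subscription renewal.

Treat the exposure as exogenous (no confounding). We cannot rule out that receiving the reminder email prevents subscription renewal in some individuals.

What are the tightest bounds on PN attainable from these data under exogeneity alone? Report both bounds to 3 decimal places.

p₁ = P(outcome | exposed) = 1452/2633 = 0.55146
p₀ = P(outcome | unexposed) = 738/1486 = 0.49664
Under exogeneity alone the bounds on PN are max{0,(p₁−p₀)/p₁} ≤ PN ≤ min{1,(1−p₀)/p₁}.
  lower = (p₁ − p₀)/p₁ = 0.054827 / 0.55146 ≈ 0.0994
  upper = min{1, (1 − p₀)/p₁} = 0.50336 / 0.55146 ≈ 0.9128

0.099 ≤ PN ≤ 0.913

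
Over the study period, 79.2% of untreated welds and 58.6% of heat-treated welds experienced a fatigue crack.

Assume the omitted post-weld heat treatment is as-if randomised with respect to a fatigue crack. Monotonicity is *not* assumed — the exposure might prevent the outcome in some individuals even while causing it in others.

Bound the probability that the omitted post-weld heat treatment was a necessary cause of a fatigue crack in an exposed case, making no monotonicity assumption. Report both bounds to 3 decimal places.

0.260 ≤ PN ≤ 0.523

p₁ = 0.792, p₀ = 0.586.
Under exogeneity alone the bounds on PN are max{0,(p₁−p₀)/p₁} ≤ PN ≤ min{1,(1−p₀)/p₁}.
  lower = (p₁ − p₀)/p₁ = 0.206 / 0.792 ≈ 0.2601
  upper = min{1, (1 − p₀)/p₁} = 0.414 / 0.792 ≈ 0.5227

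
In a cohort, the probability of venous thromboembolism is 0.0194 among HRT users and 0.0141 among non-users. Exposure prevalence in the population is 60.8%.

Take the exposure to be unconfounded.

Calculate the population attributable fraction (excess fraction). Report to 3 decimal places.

PAF ≈ 0.186

Let p₁ = 0.0194, p₀ = 0.0141.
Overall risk P(Y=1) = π·p₁ + (1−π)·p₀ = 0.608×0.0194 + 0.392×0.0141 = 0.017322.
Under exogeneity, PAF = [P(Y=1) − p₀] / P(Y=1).
PAF = (0.017322 − 0.0141) / 0.017322 ≈ 0.1860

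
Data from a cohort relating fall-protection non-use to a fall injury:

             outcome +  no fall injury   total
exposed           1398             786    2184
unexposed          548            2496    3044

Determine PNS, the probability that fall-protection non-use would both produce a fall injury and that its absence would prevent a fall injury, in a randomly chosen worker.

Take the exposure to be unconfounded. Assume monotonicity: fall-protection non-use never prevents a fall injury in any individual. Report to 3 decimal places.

p₁ = P(outcome | exposed) = 1398/2184 = 0.64011
p₀ = P(outcome | unexposed) = 548/3044 = 0.18003
Under exogeneity and monotonicity, PNS = p₁ − p₀.
PNS = 0.64011 − 0.18003 = 0.46008

PNS ≈ 0.460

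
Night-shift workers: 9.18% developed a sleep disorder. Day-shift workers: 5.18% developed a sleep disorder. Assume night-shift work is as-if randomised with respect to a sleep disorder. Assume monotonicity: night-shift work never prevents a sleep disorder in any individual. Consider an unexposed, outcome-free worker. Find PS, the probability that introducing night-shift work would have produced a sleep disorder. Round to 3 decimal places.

p₁ = 0.0918, p₀ = 0.0518.
Under exogeneity and monotonicity, PS = (p₁ − p₀) / (1 − p₀).
PS = (0.0918 − 0.0518) / (1 − 0.0518) = 0.04 / 0.9482 ≈ 0.0422

PS ≈ 0.042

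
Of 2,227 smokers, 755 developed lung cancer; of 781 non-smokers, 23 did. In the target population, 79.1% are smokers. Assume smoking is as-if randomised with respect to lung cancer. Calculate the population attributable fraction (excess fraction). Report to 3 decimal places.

p₁ = P(outcome | exposed) = 755/2227 = 0.33902
p₀ = P(outcome | unexposed) = 23/781 = 0.029449
Overall risk P(Y=1) = π·p₁ + (1−π)·p₀ = 0.791×0.33902 + 0.209×0.029449 = 0.27432.
Under exogeneity, PAF = [P(Y=1) − p₀] / P(Y=1).
PAF = (0.27432 − 0.029449) / 0.27432 ≈ 0.8926

PAF ≈ 0.893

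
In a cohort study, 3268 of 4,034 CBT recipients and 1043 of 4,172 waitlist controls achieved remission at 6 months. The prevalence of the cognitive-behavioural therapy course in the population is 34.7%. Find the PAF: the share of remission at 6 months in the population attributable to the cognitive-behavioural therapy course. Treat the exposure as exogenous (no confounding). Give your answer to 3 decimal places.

p₁ = P(outcome | exposed) = 3268/4034 = 0.81011
p₀ = P(outcome | unexposed) = 1043/4172 = 0.25
Overall risk P(Y=1) = π·p₁ + (1−π)·p₀ = 0.347×0.81011 + 0.653×0.25 = 0.44436.
Under exogeneity, PAF = [P(Y=1) − p₀] / P(Y=1).
PAF = (0.44436 − 0.25) / 0.44436 ≈ 0.4374

PAF ≈ 0.437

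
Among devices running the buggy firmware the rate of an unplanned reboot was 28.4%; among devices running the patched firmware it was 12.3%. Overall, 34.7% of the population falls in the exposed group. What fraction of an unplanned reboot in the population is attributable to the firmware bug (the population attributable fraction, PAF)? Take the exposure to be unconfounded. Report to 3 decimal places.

p₁ = 0.284, p₀ = 0.123.
Overall risk P(Y=1) = π·p₁ + (1−π)·p₀ = 0.347×0.284 + 0.653×0.123 = 0.17887.
Under exogeneity, PAF = [P(Y=1) − p₀] / P(Y=1).
PAF = (0.17887 − 0.123) / 0.17887 ≈ 0.3123

PAF ≈ 0.312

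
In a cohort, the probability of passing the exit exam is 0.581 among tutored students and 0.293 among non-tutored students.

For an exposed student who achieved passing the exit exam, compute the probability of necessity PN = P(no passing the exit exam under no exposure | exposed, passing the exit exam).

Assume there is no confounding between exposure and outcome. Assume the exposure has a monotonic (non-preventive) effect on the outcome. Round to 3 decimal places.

PN ≈ 0.496

Let p₁ = 0.581, p₀ = 0.293.
Under exogeneity and monotonicity, PN = (p₁ − p₀) / p₁.
PN = (0.581 − 0.293) / 0.581 = 0.288 / 0.581 ≈ 0.4957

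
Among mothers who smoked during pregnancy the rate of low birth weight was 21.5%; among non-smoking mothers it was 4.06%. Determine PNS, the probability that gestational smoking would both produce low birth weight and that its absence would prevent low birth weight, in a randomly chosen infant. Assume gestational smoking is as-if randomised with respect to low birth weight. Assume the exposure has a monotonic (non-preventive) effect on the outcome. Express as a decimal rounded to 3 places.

PNS ≈ 0.174

p₁ = 0.215, p₀ = 0.0406.
Under exogeneity and monotonicity, PNS = p₁ − p₀.
PNS = 0.215 − 0.0406 = 0.1744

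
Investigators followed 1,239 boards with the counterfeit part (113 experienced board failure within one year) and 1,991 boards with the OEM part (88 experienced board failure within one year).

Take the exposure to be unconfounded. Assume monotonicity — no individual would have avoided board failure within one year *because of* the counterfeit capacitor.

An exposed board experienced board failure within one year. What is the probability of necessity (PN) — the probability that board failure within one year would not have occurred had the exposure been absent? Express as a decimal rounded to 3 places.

PN ≈ 0.515

p₁ = P(outcome | exposed) = 113/1239 = 0.091203
p₀ = P(outcome | unexposed) = 88/1991 = 0.044199
Under exogeneity and monotonicity, PN = (p₁ − p₀) / p₁.
PN = (0.091203 − 0.044199) / 0.091203 = 0.047004 / 0.091203 ≈ 0.5154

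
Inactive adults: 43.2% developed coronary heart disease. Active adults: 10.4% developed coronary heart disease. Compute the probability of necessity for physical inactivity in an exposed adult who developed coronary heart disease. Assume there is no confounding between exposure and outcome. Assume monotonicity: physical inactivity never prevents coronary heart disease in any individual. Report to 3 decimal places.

PN ≈ 0.759

p₁ = 0.432, p₀ = 0.104.
Under exogeneity and monotonicity, PN = (p₁ − p₀) / p₁.
PN = (0.432 − 0.104) / 0.432 = 0.328 / 0.432 ≈ 0.7593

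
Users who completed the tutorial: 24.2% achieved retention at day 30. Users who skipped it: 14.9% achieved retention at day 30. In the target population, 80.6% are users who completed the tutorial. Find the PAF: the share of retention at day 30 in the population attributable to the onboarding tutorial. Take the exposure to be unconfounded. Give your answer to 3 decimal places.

PAF ≈ 0.335

p₁ = 0.242, p₀ = 0.149.
Overall risk P(Y=1) = π·p₁ + (1−π)·p₀ = 0.806×0.242 + 0.194×0.149 = 0.22396.
Under exogeneity, PAF = [P(Y=1) − p₀] / P(Y=1).
PAF = (0.22396 − 0.149) / 0.22396 ≈ 0.3347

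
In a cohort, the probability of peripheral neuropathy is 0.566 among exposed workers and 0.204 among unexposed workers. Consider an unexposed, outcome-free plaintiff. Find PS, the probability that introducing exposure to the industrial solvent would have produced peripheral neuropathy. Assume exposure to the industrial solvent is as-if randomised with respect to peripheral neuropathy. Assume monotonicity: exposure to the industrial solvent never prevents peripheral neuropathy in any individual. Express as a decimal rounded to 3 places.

PS ≈ 0.455

Let p₁ = 0.566, p₀ = 0.204.
Under exogeneity and monotonicity, PS = (p₁ − p₀) / (1 − p₀).
PS = (0.566 − 0.204) / (1 − 0.204) = 0.362 / 0.796 ≈ 0.4548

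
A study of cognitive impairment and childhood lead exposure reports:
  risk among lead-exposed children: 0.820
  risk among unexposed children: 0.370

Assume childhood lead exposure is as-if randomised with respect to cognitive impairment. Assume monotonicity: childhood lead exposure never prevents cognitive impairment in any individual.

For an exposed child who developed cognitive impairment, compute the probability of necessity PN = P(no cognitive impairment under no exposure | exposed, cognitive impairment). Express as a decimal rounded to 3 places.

PN ≈ 0.549

Let p₁ = 0.82, p₀ = 0.37.
Under exogeneity and monotonicity, PN = (p₁ − p₀) / p₁.
PN = (0.82 − 0.37) / 0.82 = 0.45 / 0.82 ≈ 0.5488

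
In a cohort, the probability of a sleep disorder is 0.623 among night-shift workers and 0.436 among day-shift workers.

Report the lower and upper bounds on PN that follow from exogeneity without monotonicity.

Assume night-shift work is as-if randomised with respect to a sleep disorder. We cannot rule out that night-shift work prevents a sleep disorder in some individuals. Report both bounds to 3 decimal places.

Let p₁ = 0.623, p₀ = 0.436.
Under exogeneity alone the bounds on PN are max{0,(p₁−p₀)/p₁} ≤ PN ≤ min{1,(1−p₀)/p₁}.
  lower = (p₁ − p₀)/p₁ = 0.187 / 0.623 ≈ 0.3002
  upper = min{1, (1 − p₀)/p₁} = 0.564 / 0.623 ≈ 0.9053

0.300 ≤ PN ≤ 0.905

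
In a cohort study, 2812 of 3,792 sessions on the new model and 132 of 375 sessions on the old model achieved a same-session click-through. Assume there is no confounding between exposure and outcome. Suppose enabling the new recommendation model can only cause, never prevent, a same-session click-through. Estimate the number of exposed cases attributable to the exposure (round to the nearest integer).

p₁ = P(outcome | exposed) = 2812/3792 = 0.74156
p₀ = P(outcome | unexposed) = 132/375 = 0.352
PN = (p₁ − p₀)/p₁ = (0.74156 − 0.352) / 0.74156 ≈ 0.52533.
Attributable cases ≈ PN × (exposed cases) = 0.52533 × 2812 ≈ 1477.22.

about 1477 cases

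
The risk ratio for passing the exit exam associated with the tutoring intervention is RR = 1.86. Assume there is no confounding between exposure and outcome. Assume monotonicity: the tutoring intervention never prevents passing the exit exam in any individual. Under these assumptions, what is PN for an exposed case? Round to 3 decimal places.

PN ≈ 0.462

Under exogeneity and monotonicity, PN = (RR − 1) / RR = 1 − 1/RR.
PN = (1.86 − 1) / 1.86 = 0.86 / 1.86 ≈ 0.4624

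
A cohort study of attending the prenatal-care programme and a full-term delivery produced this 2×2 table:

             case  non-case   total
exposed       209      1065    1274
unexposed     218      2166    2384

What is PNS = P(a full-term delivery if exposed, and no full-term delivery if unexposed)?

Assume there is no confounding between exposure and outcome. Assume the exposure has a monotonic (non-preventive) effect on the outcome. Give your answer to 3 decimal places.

p₁ = P(outcome | exposed) = 209/1274 = 0.16405
p₀ = P(outcome | unexposed) = 218/2384 = 0.091443
Under exogeneity and monotonicity, PNS = p₁ − p₀.
PNS = 0.16405 − 0.091443 = 0.072607

PNS ≈ 0.073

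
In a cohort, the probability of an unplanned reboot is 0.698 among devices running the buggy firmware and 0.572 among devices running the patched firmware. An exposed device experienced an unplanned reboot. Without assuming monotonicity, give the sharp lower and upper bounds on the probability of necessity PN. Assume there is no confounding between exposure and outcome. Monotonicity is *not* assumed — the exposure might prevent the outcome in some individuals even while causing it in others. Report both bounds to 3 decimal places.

0.181 ≤ PN ≤ 0.613

Let p₁ = 0.698, p₀ = 0.572.
Under exogeneity alone the bounds on PN are max{0,(p₁−p₀)/p₁} ≤ PN ≤ min{1,(1−p₀)/p₁}.
  lower = (p₁ − p₀)/p₁ = 0.126 / 0.698 ≈ 0.1805
  upper = min{1, (1 − p₀)/p₁} = 0.428 / 0.698 ≈ 0.6132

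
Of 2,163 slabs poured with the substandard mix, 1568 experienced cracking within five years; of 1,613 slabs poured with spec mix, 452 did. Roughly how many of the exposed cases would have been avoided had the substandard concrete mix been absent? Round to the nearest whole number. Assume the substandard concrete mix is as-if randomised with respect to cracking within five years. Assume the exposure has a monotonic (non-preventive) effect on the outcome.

p₁ = P(outcome | exposed) = 1568/2163 = 0.72492
p₀ = P(outcome | unexposed) = 452/1613 = 0.28022
PN = (p₁ − p₀)/p₁ = (0.72492 − 0.28022) / 0.72492 ≈ 0.61344.
Attributable cases ≈ PN × (exposed cases) = 0.61344 × 1568 ≈ 961.88.

about 962 cases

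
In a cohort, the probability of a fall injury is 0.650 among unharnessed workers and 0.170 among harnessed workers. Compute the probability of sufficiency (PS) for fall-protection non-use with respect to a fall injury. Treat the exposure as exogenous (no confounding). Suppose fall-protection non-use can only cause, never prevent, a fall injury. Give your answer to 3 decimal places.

Let p₁ = 0.65, p₀ = 0.17.
Under exogeneity and monotonicity, PS = (p₁ − p₀) / (1 − p₀).
PS = (0.65 − 0.17) / (1 − 0.17) = 0.48 / 0.83 ≈ 0.5783

PS ≈ 0.578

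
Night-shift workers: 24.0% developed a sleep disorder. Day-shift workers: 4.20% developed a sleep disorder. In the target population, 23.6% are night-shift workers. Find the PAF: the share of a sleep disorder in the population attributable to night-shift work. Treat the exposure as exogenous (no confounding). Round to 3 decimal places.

PAF ≈ 0.527

p₁ = 0.24, p₀ = 0.042.
Overall risk P(Y=1) = π·p₁ + (1−π)·p₀ = 0.236×0.24 + 0.764×0.042 = 0.088728.
Under exogeneity, PAF = [P(Y=1) − p₀] / P(Y=1).
PAF = (0.088728 − 0.042) / 0.088728 ≈ 0.5266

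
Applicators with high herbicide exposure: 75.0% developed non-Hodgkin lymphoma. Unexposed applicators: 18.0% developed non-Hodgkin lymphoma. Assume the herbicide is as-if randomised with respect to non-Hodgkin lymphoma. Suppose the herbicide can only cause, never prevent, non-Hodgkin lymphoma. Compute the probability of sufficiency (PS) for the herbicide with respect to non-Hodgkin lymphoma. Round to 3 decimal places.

p₁ = 0.75, p₀ = 0.18.
Under exogeneity and monotonicity, PS = (p₁ − p₀) / (1 − p₀).
PS = (0.75 − 0.18) / (1 − 0.18) = 0.57 / 0.82 ≈ 0.6951

PS ≈ 0.695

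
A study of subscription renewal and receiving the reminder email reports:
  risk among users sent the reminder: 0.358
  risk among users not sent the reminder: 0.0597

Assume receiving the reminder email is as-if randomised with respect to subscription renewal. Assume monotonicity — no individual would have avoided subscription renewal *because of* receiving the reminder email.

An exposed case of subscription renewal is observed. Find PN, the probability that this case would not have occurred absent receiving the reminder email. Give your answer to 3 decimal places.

PN ≈ 0.833

Let p₁ = 0.358, p₀ = 0.0597.
Under exogeneity and monotonicity, PN = (p₁ − p₀) / p₁.
PN = (0.358 − 0.0597) / 0.358 = 0.2983 / 0.358 ≈ 0.8332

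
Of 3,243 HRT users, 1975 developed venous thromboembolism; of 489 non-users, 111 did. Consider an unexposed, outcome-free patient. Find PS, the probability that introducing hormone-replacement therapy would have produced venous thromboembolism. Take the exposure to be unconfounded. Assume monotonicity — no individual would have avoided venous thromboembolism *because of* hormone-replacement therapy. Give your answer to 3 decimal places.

PS ≈ 0.494

p₁ = P(outcome | exposed) = 1975/3243 = 0.609
p₀ = P(outcome | unexposed) = 111/489 = 0.22699
Under exogeneity and monotonicity, PS = (p₁ − p₀) / (1 − p₀).
PS = (0.609 − 0.22699) / (1 − 0.22699) = 0.38201 / 0.77301 ≈ 0.4942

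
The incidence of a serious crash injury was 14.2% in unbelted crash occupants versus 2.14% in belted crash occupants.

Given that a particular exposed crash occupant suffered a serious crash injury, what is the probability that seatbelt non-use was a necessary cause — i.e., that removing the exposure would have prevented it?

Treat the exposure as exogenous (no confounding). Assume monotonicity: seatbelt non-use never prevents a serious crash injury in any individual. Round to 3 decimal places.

PN ≈ 0.849

p₁ = 0.142, p₀ = 0.0214.
Under exogeneity and monotonicity, PN = (p₁ − p₀) / p₁.
PN = (0.142 − 0.0214) / 0.142 = 0.1206 / 0.142 ≈ 0.8493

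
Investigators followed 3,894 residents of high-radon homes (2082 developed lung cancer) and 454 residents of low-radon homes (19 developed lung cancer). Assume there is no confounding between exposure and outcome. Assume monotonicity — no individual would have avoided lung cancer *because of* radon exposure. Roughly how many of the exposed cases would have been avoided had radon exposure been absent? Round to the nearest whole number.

about 1919 cases

p₁ = P(outcome | exposed) = 2082/3894 = 0.53467
p₀ = P(outcome | unexposed) = 19/454 = 0.04185
PN = (p₁ − p₀)/p₁ = (0.53467 − 0.04185) / 0.53467 ≈ 0.92173.
Attributable cases ≈ PN × (exposed cases) = 0.92173 × 2082 ≈ 1919.04.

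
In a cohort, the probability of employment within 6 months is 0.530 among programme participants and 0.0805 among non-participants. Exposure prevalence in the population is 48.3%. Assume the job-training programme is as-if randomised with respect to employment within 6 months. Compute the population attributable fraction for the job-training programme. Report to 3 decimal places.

Let p₁ = 0.53, p₀ = 0.0805.
Overall risk P(Y=1) = π·p₁ + (1−π)·p₀ = 0.483×0.53 + 0.517×0.0805 = 0.29761.
Under exogeneity, PAF = [P(Y=1) − p₀] / P(Y=1).
PAF = (0.29761 − 0.0805) / 0.29761 ≈ 0.7295

PAF ≈ 0.730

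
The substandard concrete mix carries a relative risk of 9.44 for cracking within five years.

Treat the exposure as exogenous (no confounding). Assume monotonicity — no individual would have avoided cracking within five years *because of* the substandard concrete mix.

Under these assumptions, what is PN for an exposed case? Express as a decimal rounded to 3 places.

PN ≈ 0.894

Under exogeneity and monotonicity, PN = (RR − 1) / RR = 1 − 1/RR.
PN = (9.44 − 1) / 9.44 = 8.44 / 9.44 ≈ 0.8941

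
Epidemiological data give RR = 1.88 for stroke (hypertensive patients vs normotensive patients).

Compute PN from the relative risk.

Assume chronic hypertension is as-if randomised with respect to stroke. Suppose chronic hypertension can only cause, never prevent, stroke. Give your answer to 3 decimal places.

PN ≈ 0.468

Under exogeneity and monotonicity, PN = (RR − 1) / RR = 1 − 1/RR.
PN = (1.88 − 1) / 1.88 = 0.88 / 1.88 ≈ 0.4681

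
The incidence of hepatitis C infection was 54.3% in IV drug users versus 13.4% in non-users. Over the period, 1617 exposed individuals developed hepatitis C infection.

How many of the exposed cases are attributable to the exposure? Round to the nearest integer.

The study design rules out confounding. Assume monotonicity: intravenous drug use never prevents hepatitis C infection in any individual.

about 1218 cases

p₁ = 0.543, p₀ = 0.134.
PN = (p₁ − p₀)/p₁ = (0.543 − 0.134) / 0.543 ≈ 0.75322.
Attributable cases ≈ PN × (exposed cases) = 0.75322 × 1617 ≈ 1217.96.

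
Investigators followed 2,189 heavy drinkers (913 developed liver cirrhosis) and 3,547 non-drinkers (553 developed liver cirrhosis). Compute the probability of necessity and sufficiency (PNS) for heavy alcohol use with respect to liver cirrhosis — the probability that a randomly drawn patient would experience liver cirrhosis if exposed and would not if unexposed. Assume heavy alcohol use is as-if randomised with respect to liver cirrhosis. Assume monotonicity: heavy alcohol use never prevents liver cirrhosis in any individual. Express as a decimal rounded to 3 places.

PNS ≈ 0.261

p₁ = P(outcome | exposed) = 913/2189 = 0.41709
p₀ = P(outcome | unexposed) = 553/3547 = 0.15591
Under exogeneity and monotonicity, PNS = p₁ − p₀.
PNS = 0.41709 − 0.15591 = 0.26118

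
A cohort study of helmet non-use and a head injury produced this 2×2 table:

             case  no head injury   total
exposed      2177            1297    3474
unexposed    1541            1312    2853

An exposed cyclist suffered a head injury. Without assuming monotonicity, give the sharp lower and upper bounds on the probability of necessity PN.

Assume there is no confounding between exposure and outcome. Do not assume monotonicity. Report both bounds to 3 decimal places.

0.138 ≤ PN ≤ 0.734

p₁ = P(outcome | exposed) = 2177/3474 = 0.62666
p₀ = P(outcome | unexposed) = 1541/2853 = 0.54013
Under exogeneity alone the bounds on PN are max{0,(p₁−p₀)/p₁} ≤ PN ≤ min{1,(1−p₀)/p₁}.
  lower = (p₁ − p₀)/p₁ = 0.086522 / 0.62666 ≈ 0.1381
  upper = min{1, (1 − p₀)/p₁} = 0.45987 / 0.62666 ≈ 0.7338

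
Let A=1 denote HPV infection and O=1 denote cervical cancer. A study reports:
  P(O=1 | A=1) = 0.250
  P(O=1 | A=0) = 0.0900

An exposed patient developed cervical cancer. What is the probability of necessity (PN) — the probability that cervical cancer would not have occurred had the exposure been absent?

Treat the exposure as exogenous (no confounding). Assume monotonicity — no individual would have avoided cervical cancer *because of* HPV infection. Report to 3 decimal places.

Let p₁ = 0.25, p₀ = 0.09.
Under exogeneity and monotonicity, PN = (p₁ − p₀) / p₁.
PN = (0.25 − 0.09) / 0.25 = 0.16 / 0.25 ≈ 0.6400

PN ≈ 0.640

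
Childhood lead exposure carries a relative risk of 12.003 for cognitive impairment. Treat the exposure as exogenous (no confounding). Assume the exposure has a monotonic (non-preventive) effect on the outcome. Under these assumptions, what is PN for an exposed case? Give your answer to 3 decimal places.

PN ≈ 0.917

Under exogeneity and monotonicity, PN = (RR − 1) / RR = 1 − 1/RR.
PN = (12.003 − 1) / 12.003 = 11 / 12.003 ≈ 0.9167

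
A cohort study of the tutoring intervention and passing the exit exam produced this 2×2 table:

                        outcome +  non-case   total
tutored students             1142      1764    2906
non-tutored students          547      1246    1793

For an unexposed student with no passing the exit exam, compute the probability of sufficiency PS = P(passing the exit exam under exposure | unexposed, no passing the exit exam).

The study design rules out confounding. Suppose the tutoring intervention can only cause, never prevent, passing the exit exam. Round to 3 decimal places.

p₁ = P(outcome | exposed) = 1142/2906 = 0.39298
p₀ = P(outcome | unexposed) = 547/1793 = 0.30508
Under exogeneity and monotonicity, PS = (p₁ − p₀)/(1 − p₀).
PS = (0.39298 − 0.30508) / 0.69492 ≈ 0.1265

PS ≈ 0.126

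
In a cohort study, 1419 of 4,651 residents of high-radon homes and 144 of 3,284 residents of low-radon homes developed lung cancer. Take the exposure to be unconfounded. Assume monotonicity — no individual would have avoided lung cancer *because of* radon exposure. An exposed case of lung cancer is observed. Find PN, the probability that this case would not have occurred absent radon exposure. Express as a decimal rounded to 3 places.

PN ≈ 0.856

p₁ = P(outcome | exposed) = 1419/4651 = 0.3051
p₀ = P(outcome | unexposed) = 144/3284 = 0.043849
Under exogeneity and monotonicity, PN = (p₁ − p₀) / p₁.
PN = (0.3051 − 0.043849) / 0.3051 = 0.26125 / 0.3051 ≈ 0.8563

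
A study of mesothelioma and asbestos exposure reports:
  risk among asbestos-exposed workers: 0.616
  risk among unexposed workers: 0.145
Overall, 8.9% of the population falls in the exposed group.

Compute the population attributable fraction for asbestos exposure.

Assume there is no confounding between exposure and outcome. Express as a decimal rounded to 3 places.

Let p₁ = 0.616, p₀ = 0.145.
Overall risk P(Y=1) = π·p₁ + (1−π)·p₀ = 0.089×0.616 + 0.911×0.145 = 0.18692.
Under exogeneity, PAF = [P(Y=1) − p₀] / P(Y=1).
PAF = (0.18692 − 0.145) / 0.18692 ≈ 0.2243

PAF ≈ 0.224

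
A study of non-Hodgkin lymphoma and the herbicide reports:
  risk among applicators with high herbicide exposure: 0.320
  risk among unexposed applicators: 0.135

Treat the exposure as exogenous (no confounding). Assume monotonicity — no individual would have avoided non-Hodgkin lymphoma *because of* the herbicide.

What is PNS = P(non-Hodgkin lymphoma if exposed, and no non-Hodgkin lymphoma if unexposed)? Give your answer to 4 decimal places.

PNS ≈ 0.1850

Let p₁ = 0.32, p₀ = 0.135.
Under exogeneity and monotonicity, PNS = p₁ − p₀.
PNS = 0.32 − 0.135 = 0.185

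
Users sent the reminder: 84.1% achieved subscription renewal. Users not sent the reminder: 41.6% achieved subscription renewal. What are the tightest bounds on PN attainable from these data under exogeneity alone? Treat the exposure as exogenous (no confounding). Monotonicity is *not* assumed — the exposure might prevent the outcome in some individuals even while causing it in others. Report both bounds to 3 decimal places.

p₁ = 0.841, p₀ = 0.416.
Under exogeneity alone the bounds on PN are max{0,(p₁−p₀)/p₁} ≤ PN ≤ min{1,(1−p₀)/p₁}.
  lower = (p₁ − p₀)/p₁ = 0.425 / 0.841 ≈ 0.5054
  upper = min{1, (1 − p₀)/p₁} = 0.584 / 0.841 ≈ 0.6944

0.505 ≤ PN ≤ 0.694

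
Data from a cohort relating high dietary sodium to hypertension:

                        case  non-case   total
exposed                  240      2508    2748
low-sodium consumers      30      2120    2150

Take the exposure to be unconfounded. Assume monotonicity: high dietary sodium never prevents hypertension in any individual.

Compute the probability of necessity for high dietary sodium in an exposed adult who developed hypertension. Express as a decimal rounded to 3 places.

p₁ = P(outcome | exposed) = 240/2748 = 0.087336
p₀ = P(outcome | unexposed) = 30/2150 = 0.013953
Under exogeneity and monotonicity, PN = (p₁ − p₀)/p₁.
PN = (0.087336 − 0.013953) / 0.087336 ≈ 0.8402

PN ≈ 0.840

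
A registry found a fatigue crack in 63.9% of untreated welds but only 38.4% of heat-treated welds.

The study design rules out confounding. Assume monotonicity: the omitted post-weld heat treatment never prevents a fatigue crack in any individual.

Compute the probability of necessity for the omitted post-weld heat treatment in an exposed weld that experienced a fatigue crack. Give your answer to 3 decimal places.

p₁ = 0.639, p₀ = 0.384.
Under exogeneity and monotonicity, PN = (p₁ − p₀) / p₁.
PN = (0.639 − 0.384) / 0.639 = 0.255 / 0.639 ≈ 0.3991

PN ≈ 0.399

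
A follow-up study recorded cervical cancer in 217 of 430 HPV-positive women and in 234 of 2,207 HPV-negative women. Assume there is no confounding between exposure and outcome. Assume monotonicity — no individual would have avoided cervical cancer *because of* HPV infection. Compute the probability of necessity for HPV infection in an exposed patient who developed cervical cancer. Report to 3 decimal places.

p₁ = P(outcome | exposed) = 217/430 = 0.50465
p₀ = P(outcome | unexposed) = 234/2207 = 0.10603
Under exogeneity and monotonicity, PN = (p₁ − p₀) / p₁.
PN = (0.50465 − 0.10603) / 0.50465 = 0.39862 / 0.50465 ≈ 0.7899

PN ≈ 0.790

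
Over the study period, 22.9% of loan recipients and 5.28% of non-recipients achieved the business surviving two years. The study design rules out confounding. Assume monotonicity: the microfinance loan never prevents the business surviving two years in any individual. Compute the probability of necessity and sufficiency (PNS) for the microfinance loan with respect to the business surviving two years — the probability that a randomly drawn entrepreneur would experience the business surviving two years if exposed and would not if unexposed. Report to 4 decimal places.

p₁ = 0.229, p₀ = 0.0528.
Under exogeneity and monotonicity, PNS = p₁ − p₀.
PNS = 0.229 − 0.0528 = 0.1762

PNS ≈ 0.1762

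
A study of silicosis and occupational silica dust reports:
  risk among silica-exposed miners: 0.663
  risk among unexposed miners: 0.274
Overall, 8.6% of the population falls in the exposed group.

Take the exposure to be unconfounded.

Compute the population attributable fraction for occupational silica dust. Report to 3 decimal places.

Let p₁ = 0.663, p₀ = 0.274.
Overall risk P(Y=1) = π·p₁ + (1−π)·p₀ = 0.086×0.663 + 0.914×0.274 = 0.30745.
Under exogeneity, PAF = [P(Y=1) − p₀] / P(Y=1).
PAF = (0.30745 − 0.274) / 0.30745 ≈ 0.1088

PAF ≈ 0.109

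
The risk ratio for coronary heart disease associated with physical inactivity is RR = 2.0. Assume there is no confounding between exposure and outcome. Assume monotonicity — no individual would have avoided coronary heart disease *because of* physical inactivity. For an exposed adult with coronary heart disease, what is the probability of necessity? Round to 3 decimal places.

Under exogeneity and monotonicity, PN = (RR − 1) / RR = 1 − 1/RR.
PN = (2.0 − 1) / 2.0 = 1 / 2.0 ≈ 0.5000

PN ≈ 0.500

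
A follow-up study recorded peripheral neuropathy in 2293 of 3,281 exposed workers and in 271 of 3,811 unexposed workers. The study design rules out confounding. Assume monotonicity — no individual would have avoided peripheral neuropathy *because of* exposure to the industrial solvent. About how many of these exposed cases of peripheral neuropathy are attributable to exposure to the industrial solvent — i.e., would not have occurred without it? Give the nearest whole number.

about 2060 cases

p₁ = P(outcome | exposed) = 2293/3281 = 0.69887
p₀ = P(outcome | unexposed) = 271/3811 = 0.07111
PN = (p₁ − p₀)/p₁ = (0.69887 − 0.07111) / 0.69887 ≈ 0.89825.
Attributable cases ≈ PN × (exposed cases) = 0.89825 × 2293 ≈ 2059.69.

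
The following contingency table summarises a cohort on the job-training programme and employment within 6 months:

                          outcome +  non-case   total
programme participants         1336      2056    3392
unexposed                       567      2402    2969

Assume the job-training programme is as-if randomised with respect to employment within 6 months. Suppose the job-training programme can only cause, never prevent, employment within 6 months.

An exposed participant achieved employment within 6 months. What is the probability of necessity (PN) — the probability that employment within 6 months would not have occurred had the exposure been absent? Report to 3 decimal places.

PN ≈ 0.515

p₁ = P(outcome | exposed) = 1336/3392 = 0.39387
p₀ = P(outcome | unexposed) = 567/2969 = 0.19097
Under exogeneity and monotonicity, PN = (p₁ − p₀) / p₁.
PN = (0.39387 − 0.19097) / 0.39387 = 0.20289 / 0.39387 ≈ 0.5151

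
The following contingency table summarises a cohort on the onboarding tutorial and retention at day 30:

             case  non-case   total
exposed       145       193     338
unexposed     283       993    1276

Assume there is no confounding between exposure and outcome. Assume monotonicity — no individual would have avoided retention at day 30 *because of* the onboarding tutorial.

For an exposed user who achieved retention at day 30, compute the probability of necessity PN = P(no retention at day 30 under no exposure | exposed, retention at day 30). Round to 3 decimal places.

PN ≈ 0.483

p₁ = P(outcome | exposed) = 145/338 = 0.42899
p₀ = P(outcome | unexposed) = 283/1276 = 0.22179
Under exogeneity and monotonicity, PN = (p₁ − p₀)/p₁.
PN = (0.42899 − 0.22179) / 0.42899 ≈ 0.4830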